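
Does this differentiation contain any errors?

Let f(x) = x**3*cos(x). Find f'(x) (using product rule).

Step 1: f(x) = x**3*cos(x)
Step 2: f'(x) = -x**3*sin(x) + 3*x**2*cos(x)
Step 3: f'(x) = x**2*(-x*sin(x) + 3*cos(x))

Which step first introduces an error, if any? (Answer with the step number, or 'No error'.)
No error

All steps in this derivation are correct.
The final answer f'(x) = x**2*(-x*sin(x) + 3*cos(x)) is valid.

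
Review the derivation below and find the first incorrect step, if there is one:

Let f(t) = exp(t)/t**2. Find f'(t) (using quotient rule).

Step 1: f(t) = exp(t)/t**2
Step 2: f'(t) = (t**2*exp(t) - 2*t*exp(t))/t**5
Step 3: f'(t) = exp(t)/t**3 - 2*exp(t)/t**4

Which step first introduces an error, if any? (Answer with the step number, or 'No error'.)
Step 2

Step 2 is incorrect due to a wrong exponent.
The step shows: (t**2*exp(t) - 2*t*exp(t))/t**5
The correct value should be: (t**2*exp(t) - 2*t*exp(t))/t**4

Explanation: The exponent -4 on t was incorrectly written as -5: the term (t**2*exp(t) - 2*t*exp(t))/t**4 was incorrectly written as (t**2*exp(t) - 2*t*exp(t))/t**5
The later steps are derived from this incorrect expression, so the error originates in Step 2.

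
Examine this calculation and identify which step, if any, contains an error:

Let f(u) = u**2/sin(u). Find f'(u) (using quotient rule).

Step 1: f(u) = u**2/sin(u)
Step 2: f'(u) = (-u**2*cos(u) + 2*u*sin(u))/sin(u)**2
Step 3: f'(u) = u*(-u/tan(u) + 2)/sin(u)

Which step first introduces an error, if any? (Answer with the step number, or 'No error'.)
No error

All steps in this derivation are correct.
The final answer f'(u) = u*(-u/tan(u) + 2)/sin(u) is valid.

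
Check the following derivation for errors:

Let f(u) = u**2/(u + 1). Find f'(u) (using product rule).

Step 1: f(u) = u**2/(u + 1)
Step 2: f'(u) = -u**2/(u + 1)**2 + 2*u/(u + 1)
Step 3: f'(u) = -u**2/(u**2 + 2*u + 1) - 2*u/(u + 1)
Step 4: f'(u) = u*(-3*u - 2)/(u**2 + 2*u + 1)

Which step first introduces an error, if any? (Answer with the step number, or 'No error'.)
Step 3

Step 3 is incorrect due to a sign flip.
The step shows: -u**2/(u**2 + 2*u + 1) - 2*u/(u + 1)
The correct value should be: -u**2/(u**2 + 2*u + 1) + 2*u/(u + 1)

Explanation: The sign of one term was flipped: the term 2*u/(u + 1) was incorrectly written as -2*u/(u + 1)
The later steps are derived from this incorrect expression, so the error originates in Step 3.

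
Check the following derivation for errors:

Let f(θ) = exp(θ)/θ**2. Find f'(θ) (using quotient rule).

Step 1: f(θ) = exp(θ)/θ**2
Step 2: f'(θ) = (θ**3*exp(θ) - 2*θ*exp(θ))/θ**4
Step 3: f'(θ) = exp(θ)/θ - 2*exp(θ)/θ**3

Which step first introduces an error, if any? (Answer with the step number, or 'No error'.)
Step 2

Step 2 is incorrect due to a wrong exponent.
The step shows: (θ**3*exp(θ) - 2*θ*exp(θ))/θ**4
The correct value should be: (θ**2*exp(θ) - 2*θ*exp(θ))/θ**4

Explanation: The exponent 2 on θ was incorrectly written as 3: the term (θ**2*exp(θ) - 2*θ*exp(θ))/θ**4 was incorrectly written as (θ**3*exp(θ) - 2*θ*exp(θ))/θ**4
The later steps are derived from this incorrect expression, so the error originates in Step 2.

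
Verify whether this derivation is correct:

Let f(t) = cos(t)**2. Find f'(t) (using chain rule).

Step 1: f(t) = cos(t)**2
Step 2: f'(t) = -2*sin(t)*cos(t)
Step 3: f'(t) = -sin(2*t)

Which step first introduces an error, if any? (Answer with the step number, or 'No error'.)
No error

All steps in this derivation are correct.
The final answer f'(t) = -sin(2*t) is valid.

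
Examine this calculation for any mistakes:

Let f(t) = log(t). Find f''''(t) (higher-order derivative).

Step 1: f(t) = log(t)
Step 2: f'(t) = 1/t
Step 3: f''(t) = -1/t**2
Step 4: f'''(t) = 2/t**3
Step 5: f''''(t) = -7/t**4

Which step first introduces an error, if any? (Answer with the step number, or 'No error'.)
Step 5

Step 5 is incorrect due to a wrong coefficient.
The step shows: -7/t**4
The correct value should be: -6/t**4

Explanation: The coefficient -6 was incorrectly written as -7: the term -6/t**4 was incorrectly written as -7/t**4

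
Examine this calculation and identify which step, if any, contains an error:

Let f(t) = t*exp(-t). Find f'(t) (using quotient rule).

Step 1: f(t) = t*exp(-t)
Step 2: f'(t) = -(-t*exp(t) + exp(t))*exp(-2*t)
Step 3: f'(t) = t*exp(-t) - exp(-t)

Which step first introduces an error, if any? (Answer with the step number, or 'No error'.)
Step 2

Step 2 is incorrect due to a sign flip.
The step shows: -(-t*exp(t) + exp(t))*exp(-2*t)
The correct value should be: (-t*exp(t) + exp(t))*exp(-2*t)

Explanation: The sign of the whole expression was flipped: the term (-t*exp(t) + exp(t))*exp(-2*t) was incorrectly written as -(-t*exp(t) + exp(t))*exp(-2*t)
The later steps are derived from this incorrect expression, so the error originates in Step 2.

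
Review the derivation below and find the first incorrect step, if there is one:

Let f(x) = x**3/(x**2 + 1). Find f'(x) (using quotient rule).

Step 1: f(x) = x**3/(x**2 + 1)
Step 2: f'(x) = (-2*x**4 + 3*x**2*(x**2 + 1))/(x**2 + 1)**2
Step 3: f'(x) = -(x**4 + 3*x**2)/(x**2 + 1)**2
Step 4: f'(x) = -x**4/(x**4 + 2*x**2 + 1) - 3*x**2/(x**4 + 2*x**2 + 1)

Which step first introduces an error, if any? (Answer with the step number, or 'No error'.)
Step 3

Step 3 is incorrect due to a sign flip.
The step shows: -(x**4 + 3*x**2)/(x**2 + 1)**2
The correct value should be: (x**4 + 3*x**2)/(x**2 + 1)**2

Explanation: The sign of the whole expression was flipped: the term (x**4 + 3*x**2)/(x**2 + 1)**2 was incorrectly written as -(x**4 + 3*x**2)/(x**2 + 1)**2
The later steps are derived from this incorrect expression, so the error originates in Step 3.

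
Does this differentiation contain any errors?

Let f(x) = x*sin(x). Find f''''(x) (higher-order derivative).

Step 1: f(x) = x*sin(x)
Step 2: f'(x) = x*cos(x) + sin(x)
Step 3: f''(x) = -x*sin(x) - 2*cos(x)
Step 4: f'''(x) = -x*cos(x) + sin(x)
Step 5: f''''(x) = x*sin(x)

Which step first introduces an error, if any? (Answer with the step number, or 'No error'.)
Step 3

Step 3 is incorrect due to a sign flip.
The step shows: -x*sin(x) - 2*cos(x)
The correct value should be: -x*sin(x) + 2*cos(x)

Explanation: The sign of one term was flipped: the term 2*cos(x) was incorrectly written as -2*cos(x)
The later steps are derived from this incorrect expression, so the error originates in Step 3.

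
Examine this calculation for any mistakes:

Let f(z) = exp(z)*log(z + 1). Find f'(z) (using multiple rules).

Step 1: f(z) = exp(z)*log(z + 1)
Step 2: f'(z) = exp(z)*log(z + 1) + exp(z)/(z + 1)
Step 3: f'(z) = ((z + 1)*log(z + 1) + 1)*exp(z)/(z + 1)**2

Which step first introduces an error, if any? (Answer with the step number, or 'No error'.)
Step 3

Step 3 is incorrect due to a wrong exponent.
The step shows: ((z + 1)*log(z + 1) + 1)*exp(z)/(z + 1)**2
The correct value should be: ((z + 1)*log(z + 1) + 1)*exp(z)/(z + 1)

Explanation: The exponent -1 on z + 1 was incorrectly written as -2: the term ((z + 1)*log(z + 1) + 1)*exp(z)/(z + 1) was incorrectly written as ((z + 1)*log(z + 1) + 1)*exp(z)/(z + 1)**2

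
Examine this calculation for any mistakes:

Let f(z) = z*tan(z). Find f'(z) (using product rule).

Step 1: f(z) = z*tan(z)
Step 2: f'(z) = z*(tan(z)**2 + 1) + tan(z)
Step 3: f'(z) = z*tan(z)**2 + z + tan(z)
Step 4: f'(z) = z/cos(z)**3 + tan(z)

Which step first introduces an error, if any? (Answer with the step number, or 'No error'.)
Step 4

Step 4 is incorrect due to a wrong exponent.
The step shows: z/cos(z)**3 + tan(z)
The correct value should be: z/cos(z)**2 + tan(z)

Explanation: The exponent -2 on cos(z) was incorrectly written as -3: the term z/cos(z)**2 was incorrectly written as z/cos(z)**3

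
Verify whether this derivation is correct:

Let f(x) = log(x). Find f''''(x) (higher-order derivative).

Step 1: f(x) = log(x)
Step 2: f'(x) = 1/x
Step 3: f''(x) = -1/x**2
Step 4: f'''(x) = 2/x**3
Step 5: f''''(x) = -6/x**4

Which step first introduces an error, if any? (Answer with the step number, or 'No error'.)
No error

All steps in this derivation are correct.
The final answer f''''(x) = -6/x**4 is valid.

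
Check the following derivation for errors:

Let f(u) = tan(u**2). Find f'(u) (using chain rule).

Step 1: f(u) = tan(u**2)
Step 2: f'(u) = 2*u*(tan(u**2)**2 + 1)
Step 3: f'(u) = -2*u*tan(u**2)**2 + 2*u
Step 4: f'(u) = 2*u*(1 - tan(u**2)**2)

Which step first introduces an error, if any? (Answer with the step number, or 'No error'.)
Step 3

Step 3 is incorrect due to a sign flip.
The step shows: -2*u*tan(u**2)**2 + 2*u
The correct value should be: 2*u*tan(u**2)**2 + 2*u

Explanation: The sign of one term was flipped: the term 2*u*tan(u**2)**2 was incorrectly written as -2*u*tan(u**2)**2
The later steps are derived from this incorrect expression, so the error originates in Step 3.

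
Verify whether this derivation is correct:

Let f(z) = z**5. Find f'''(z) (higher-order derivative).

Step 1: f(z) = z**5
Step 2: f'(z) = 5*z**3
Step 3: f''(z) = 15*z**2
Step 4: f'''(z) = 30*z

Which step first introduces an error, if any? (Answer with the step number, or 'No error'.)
Step 2

Step 2 is incorrect due to a wrong exponent.
The step shows: 5*z**3
The correct value should be: 5*z**4

Explanation: The exponent 4 on z was incorrectly written as 3: the term 5*z**4 was incorrectly written as 5*z**3
The later steps are derived from this incorrect expression, so the error originates in Step 2.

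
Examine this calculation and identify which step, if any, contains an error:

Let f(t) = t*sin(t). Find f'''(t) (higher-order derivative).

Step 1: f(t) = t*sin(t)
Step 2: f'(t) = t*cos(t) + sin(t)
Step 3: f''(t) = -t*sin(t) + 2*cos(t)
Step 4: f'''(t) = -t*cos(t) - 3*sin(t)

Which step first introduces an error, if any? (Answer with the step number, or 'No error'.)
No error

All steps in this derivation are correct.
The final answer f'''(t) = -t*cos(t) - 3*sin(t) is valid.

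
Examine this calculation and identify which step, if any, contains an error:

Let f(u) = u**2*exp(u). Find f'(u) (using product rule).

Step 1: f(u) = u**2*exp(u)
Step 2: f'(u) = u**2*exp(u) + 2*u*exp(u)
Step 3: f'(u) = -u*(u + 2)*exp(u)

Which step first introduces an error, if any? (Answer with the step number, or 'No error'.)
Step 3

Step 3 is incorrect due to a sign flip.
The step shows: -u*(u + 2)*exp(u)
The correct value should be: u*(u + 2)*exp(u)

Explanation: The sign of the whole expression was flipped: the term u*(u + 2)*exp(u) was incorrectly written as -u*(u + 2)*exp(u)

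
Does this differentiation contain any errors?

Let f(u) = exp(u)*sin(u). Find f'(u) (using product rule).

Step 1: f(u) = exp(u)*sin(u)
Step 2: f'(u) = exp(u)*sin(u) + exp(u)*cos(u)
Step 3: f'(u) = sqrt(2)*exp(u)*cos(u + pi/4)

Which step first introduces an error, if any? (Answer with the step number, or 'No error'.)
Step 3

Step 3 is incorrect due to a wrong trig function.
The step shows: sqrt(2)*exp(u)*cos(u + pi/4)
The correct value should be: sqrt(2)*exp(u)*sin(u + pi/4)

Explanation: sin(u + pi/4) was incorrectly written as cos(u + pi/4): the term sqrt(2)*exp(u)*sin(u + pi/4) was incorrectly written as sqrt(2)*exp(u)*cos(u + pi/4)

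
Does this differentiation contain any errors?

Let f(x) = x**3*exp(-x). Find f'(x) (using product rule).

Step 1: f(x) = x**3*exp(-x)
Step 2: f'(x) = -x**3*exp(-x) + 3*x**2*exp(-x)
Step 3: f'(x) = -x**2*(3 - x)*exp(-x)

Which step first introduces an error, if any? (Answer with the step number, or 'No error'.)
Step 3

Step 3 is incorrect due to a sign flip.
The step shows: -x**2*(3 - x)*exp(-x)
The correct value should be: x**2*(3 - x)*exp(-x)

Explanation: The sign of the whole expression was flipped: the term x**2*(3 - x)*exp(-x) was incorrectly written as -x**2*(3 - x)*exp(-x)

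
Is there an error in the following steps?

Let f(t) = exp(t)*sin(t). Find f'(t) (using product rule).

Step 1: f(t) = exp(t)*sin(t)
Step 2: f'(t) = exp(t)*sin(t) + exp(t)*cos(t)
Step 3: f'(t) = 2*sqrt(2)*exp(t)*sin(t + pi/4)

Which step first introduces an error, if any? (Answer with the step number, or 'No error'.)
Step 3

Step 3 is incorrect due to a wrong exponent.
The step shows: 2*sqrt(2)*exp(t)*sin(t + pi/4)
The correct value should be: sqrt(2)*exp(t)*sin(t + pi/4)

Explanation: The exponent 1/2 on 2 was incorrectly written as 3/2: the term sqrt(2)*exp(t)*sin(t + pi/4) was incorrectly written as 2*sqrt(2)*exp(t)*sin(t + pi/4)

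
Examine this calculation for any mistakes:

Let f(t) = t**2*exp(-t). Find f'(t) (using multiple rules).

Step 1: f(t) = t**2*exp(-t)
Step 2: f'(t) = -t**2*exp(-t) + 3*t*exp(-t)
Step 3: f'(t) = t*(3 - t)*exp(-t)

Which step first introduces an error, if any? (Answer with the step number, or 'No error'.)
Step 2

Step 2 is incorrect due to a wrong coefficient.
The step shows: -t**2*exp(-t) + 3*t*exp(-t)
The correct value should be: -t**2*exp(-t) + 2*t*exp(-t)

Explanation: The coefficient 2 was incorrectly written as 3: the term 2*t*exp(-t) was incorrectly written as 3*t*exp(-t)
The later steps are derived from this incorrect expression, so the error originates in Step 2.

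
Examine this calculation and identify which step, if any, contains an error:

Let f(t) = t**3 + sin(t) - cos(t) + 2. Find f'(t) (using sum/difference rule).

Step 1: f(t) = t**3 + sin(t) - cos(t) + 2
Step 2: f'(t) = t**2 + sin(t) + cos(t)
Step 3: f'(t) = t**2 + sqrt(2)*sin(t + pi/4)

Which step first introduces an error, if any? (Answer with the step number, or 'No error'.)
Step 2

Step 2 is incorrect due to a wrong coefficient.
The step shows: t**2 + sin(t) + cos(t)
The correct value should be: 3*t**2 + sin(t) + cos(t)

Explanation: The coefficient 3 was incorrectly written as 1: the term 3*t**2 was incorrectly written as t**2
The later steps are derived from this incorrect expression, so the error originates in Step 2.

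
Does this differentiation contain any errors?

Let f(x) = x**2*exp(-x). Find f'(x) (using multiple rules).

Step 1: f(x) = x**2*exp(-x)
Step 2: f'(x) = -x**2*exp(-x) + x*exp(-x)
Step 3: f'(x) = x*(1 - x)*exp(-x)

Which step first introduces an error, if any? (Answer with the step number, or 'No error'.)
Step 2

Step 2 is incorrect due to a wrong coefficient.
The step shows: -x**2*exp(-x) + x*exp(-x)
The correct value should be: -x**2*exp(-x) + 2*x*exp(-x)

Explanation: The coefficient 2 was incorrectly written as 1: the term 2*x*exp(-x) was incorrectly written as x*exp(-x)
The later steps are derived from this incorrect expression, so the error originates in Step 2.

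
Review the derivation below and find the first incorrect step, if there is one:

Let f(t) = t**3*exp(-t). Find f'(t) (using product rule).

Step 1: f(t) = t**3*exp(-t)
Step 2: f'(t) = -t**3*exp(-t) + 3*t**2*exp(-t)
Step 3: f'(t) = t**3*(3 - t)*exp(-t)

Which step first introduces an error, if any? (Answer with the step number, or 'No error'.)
Step 3

Step 3 is incorrect due to a wrong exponent.
The step shows: t**3*(3 - t)*exp(-t)
The correct value should be: t**2*(3 - t)*exp(-t)

Explanation: The exponent 2 on t was incorrectly written as 3: the term t**2*(3 - t)*exp(-t) was incorrectly written as t**3*(3 - t)*exp(-t)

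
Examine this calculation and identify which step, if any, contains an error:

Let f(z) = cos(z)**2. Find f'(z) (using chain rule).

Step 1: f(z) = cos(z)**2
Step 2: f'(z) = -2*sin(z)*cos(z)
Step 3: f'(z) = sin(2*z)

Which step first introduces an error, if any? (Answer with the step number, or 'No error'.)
Step 3

Step 3 is incorrect due to a sign flip.
The step shows: sin(2*z)
The correct value should be: -sin(2*z)

Explanation: The sign of the whole expression was flipped: the term -sin(2*z) was incorrectly written as sin(2*z)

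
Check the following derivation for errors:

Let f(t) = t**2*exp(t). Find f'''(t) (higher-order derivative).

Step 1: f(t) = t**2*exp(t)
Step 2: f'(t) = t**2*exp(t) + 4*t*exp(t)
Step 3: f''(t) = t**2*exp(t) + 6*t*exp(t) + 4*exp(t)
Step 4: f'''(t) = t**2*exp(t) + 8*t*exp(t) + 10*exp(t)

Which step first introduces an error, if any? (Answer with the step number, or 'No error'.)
Step 2

Step 2 is incorrect due to a wrong coefficient.
The step shows: t**2*exp(t) + 4*t*exp(t)
The correct value should be: t**2*exp(t) + 2*t*exp(t)

Explanation: The coefficient 2 was incorrectly written as 4: the term 2*t*exp(t) was incorrectly written as 4*t*exp(t)
The later steps are derived from this incorrect expression, so the error originates in Step 2.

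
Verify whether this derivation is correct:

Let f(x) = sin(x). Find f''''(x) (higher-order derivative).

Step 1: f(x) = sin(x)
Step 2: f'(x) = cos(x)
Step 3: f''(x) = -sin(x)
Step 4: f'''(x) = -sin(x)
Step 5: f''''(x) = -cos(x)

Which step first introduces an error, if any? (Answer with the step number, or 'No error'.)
Step 4

Step 4 is incorrect due to a wrong trig function.
The step shows: -sin(x)
The correct value should be: -cos(x)

Explanation: cos(x) was incorrectly written as sin(x): the term -cos(x) was incorrectly written as -sin(x)
The later steps are derived from this incorrect expression, so the error originates in Step 4.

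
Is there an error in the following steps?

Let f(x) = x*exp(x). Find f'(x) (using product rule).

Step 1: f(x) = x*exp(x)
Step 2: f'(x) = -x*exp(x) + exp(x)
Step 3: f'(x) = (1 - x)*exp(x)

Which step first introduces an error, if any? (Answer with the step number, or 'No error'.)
Step 2

Step 2 is incorrect due to a sign flip.
The step shows: -x*exp(x) + exp(x)
The correct value should be: x*exp(x) + exp(x)

Explanation: The sign of one term was flipped: the term x*exp(x) was incorrectly written as -x*exp(x)
The later steps are derived from this incorrect expression, so the error originates in Step 2.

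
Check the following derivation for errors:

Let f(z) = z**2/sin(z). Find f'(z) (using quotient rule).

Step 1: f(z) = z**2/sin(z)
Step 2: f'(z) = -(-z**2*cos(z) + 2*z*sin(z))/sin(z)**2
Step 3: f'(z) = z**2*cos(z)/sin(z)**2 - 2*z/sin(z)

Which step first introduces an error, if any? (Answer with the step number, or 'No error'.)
Step 2

Step 2 is incorrect due to a sign flip.
The step shows: -(-z**2*cos(z) + 2*z*sin(z))/sin(z)**2
The correct value should be: (-z**2*cos(z) + 2*z*sin(z))/sin(z)**2

Explanation: The sign of the whole expression was flipped: the term (-z**2*cos(z) + 2*z*sin(z))/sin(z)**2 was incorrectly written as -(-z**2*cos(z) + 2*z*sin(z))/sin(z)**2
The later steps are derived from this incorrect expression, so the error originates in Step 2.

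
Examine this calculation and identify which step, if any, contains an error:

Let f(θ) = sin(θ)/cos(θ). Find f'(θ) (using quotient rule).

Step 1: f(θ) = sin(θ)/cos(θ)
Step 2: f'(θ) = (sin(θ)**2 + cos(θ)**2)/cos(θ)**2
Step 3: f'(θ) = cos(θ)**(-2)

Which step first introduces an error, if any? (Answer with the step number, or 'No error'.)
No error

All steps in this derivation are correct.
The final answer f'(θ) = cos(θ)**(-2) is valid.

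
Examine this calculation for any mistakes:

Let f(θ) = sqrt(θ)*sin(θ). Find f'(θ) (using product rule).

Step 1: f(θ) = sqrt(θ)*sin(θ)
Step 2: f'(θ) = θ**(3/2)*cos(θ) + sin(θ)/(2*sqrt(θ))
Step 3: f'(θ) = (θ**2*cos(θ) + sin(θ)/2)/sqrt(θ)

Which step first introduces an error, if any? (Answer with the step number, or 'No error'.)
Step 2

Step 2 is incorrect due to a wrong exponent.
The step shows: θ**(3/2)*cos(θ) + sin(θ)/(2*sqrt(θ))
The correct value should be: sqrt(θ)*cos(θ) + sin(θ)/(2*sqrt(θ))

Explanation: The exponent 1/2 on θ was incorrectly written as 3/2: the term sqrt(θ)*cos(θ) was incorrectly written as θ**(3/2)*cos(θ)
The later steps are derived from this incorrect expression, so the error originates in Step 2.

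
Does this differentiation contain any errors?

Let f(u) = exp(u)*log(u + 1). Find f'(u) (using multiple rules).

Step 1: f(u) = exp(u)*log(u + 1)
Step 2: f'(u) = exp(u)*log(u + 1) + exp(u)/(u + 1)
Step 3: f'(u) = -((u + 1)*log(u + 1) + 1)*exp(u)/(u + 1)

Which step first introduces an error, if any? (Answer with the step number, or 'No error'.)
Step 3

Step 3 is incorrect due to a sign flip.
The step shows: -((u + 1)*log(u + 1) + 1)*exp(u)/(u + 1)
The correct value should be: ((u + 1)*log(u + 1) + 1)*exp(u)/(u + 1)

Explanation: The sign of the whole expression was flipped: the term ((u + 1)*log(u + 1) + 1)*exp(u)/(u + 1) was incorrectly written as -((u + 1)*log(u + 1) + 1)*exp(u)/(u + 1)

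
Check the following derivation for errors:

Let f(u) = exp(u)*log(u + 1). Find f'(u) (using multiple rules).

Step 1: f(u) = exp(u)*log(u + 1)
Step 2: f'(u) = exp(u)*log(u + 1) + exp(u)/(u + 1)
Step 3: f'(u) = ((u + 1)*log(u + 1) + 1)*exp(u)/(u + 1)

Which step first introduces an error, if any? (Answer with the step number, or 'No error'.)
No error

All steps in this derivation are correct.
The final answer f'(u) = ((u + 1)*log(u + 1) + 1)*exp(u)/(u + 1) is valid.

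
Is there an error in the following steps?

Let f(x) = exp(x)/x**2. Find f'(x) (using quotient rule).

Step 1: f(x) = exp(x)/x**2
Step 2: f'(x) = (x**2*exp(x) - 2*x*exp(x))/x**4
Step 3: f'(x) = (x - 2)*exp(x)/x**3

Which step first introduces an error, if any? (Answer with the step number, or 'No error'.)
No error

All steps in this derivation are correct.
The final answer f'(x) = (x - 2)*exp(x)/x**3 is valid.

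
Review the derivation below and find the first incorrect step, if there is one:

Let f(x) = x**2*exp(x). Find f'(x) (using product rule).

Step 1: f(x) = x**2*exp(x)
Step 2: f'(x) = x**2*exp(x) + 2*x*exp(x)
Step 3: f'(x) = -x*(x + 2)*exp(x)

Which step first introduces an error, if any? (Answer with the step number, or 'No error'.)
Step 3

Step 3 is incorrect due to a sign flip.
The step shows: -x*(x + 2)*exp(x)
The correct value should be: x*(x + 2)*exp(x)

Explanation: The sign of the whole expression was flipped: the term x*(x + 2)*exp(x) was incorrectly written as -x*(x + 2)*exp(x)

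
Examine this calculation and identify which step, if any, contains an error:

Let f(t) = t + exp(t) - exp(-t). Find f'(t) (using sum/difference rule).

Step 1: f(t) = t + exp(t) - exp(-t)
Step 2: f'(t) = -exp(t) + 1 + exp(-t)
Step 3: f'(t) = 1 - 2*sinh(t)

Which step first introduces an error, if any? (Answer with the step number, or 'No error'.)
Step 2

Step 2 is incorrect due to a sign flip.
The step shows: -exp(t) + 1 + exp(-t)
The correct value should be: exp(t) + 1 + exp(-t)

Explanation: The sign of one term was flipped: the term exp(t) was incorrectly written as -exp(t)
The later steps are derived from this incorrect expression, so the error originates in Step 2.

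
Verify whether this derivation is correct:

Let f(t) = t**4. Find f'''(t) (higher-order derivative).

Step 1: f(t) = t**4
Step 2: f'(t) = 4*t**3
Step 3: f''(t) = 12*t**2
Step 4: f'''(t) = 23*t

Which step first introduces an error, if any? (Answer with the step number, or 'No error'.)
Step 4

Step 4 is incorrect due to a wrong coefficient.
The step shows: 23*t
The correct value should be: 24*t

Explanation: The coefficient 24 was incorrectly written as 23: the term 24*t was incorrectly written as 23*t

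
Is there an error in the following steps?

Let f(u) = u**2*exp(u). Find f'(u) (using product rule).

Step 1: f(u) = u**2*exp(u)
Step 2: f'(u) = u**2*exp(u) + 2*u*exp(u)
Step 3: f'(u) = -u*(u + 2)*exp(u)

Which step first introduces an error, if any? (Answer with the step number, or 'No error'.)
Step 3

Step 3 is incorrect due to a sign flip.
The step shows: -u*(u + 2)*exp(u)
The correct value should be: u*(u + 2)*exp(u)

Explanation: The sign of the whole expression was flipped: the term u*(u + 2)*exp(u) was incorrectly written as -u*(u + 2)*exp(u)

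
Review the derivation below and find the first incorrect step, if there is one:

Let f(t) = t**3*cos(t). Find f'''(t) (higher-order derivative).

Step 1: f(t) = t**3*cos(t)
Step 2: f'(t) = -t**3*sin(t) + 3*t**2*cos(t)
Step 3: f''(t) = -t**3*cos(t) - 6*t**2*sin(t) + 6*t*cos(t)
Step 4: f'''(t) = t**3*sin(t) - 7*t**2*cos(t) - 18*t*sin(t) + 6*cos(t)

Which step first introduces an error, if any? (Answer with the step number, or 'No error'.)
Step 4

Step 4 is incorrect due to a wrong coefficient.
The step shows: t**3*sin(t) - 7*t**2*cos(t) - 18*t*sin(t) + 6*cos(t)
The correct value should be: t**3*sin(t) - 9*t**2*cos(t) - 18*t*sin(t) + 6*cos(t)

Explanation: The coefficient -9 was incorrectly written as -7: the term -9*t**2*cos(t) was incorrectly written as -7*t**2*cos(t)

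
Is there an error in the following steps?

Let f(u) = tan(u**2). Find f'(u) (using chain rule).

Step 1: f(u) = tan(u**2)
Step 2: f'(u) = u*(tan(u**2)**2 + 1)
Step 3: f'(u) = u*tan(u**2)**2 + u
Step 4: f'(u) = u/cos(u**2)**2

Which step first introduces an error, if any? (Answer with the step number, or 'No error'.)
Step 2

Step 2 is incorrect due to a wrong coefficient.
The step shows: u*(tan(u**2)**2 + 1)
The correct value should be: 2*u*(tan(u**2)**2 + 1)

Explanation: The coefficient 2 was incorrectly written as 1: the term 2*u*(tan(u**2)**2 + 1) was incorrectly written as u*(tan(u**2)**2 + 1)
The later steps are derived from this incorrect expression, so the error originates in Step 2.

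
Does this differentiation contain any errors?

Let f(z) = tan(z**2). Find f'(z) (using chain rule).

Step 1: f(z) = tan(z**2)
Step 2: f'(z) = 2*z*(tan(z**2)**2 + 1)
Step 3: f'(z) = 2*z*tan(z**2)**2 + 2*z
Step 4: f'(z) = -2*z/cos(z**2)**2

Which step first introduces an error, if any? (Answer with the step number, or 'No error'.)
Step 4

Step 4 is incorrect due to a sign flip.
The step shows: -2*z/cos(z**2)**2
The correct value should be: 2*z/cos(z**2)**2

Explanation: The sign of the whole expression was flipped: the term 2*z/cos(z**2)**2 was incorrectly written as -2*z/cos(z**2)**2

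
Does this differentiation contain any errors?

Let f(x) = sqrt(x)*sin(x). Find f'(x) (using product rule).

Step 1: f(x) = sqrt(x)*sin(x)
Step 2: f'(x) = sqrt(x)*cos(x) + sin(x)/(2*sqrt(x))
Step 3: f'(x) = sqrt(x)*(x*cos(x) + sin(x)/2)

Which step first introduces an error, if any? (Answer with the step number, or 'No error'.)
Step 3

Step 3 is incorrect due to a wrong exponent.
The step shows: sqrt(x)*(x*cos(x) + sin(x)/2)
The correct value should be: (x*cos(x) + sin(x)/2)/sqrt(x)

Explanation: The exponent -1/2 on x was incorrectly written as 1/2: the term (x*cos(x) + sin(x)/2)/sqrt(x) was incorrectly written as sqrt(x)*(x*cos(x) + sin(x)/2)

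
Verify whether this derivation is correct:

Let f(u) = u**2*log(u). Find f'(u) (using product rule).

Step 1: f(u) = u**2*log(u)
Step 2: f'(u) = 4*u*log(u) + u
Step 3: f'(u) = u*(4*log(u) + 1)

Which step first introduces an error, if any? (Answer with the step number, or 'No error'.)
Step 2

Step 2 is incorrect due to a wrong coefficient.
The step shows: 4*u*log(u) + u
The correct value should be: 2*u*log(u) + u

Explanation: The coefficient 2 was incorrectly written as 4: the term 2*u*log(u) was incorrectly written as 4*u*log(u)
The later steps are derived from this incorrect expression, so the error originates in Step 2.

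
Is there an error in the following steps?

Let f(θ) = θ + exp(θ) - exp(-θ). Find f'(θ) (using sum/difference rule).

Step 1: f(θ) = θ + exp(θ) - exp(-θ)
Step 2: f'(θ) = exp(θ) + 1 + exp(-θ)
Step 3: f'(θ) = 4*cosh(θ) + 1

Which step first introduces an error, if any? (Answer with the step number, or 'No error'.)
Step 3

Step 3 is incorrect due to a wrong coefficient.
The step shows: 4*cosh(θ) + 1
The correct value should be: 2*cosh(θ) + 1

Explanation: The coefficient 2 was incorrectly written as 4: the term 2*cosh(θ) was incorrectly written as 4*cosh(θ)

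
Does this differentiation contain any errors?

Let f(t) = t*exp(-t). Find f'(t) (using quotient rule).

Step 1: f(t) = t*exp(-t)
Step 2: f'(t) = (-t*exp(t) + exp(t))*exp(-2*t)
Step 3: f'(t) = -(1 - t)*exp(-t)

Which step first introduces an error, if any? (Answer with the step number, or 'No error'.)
Step 3

Step 3 is incorrect due to a sign flip.
The step shows: -(1 - t)*exp(-t)
The correct value should be: (1 - t)*exp(-t)

Explanation: The sign of the whole expression was flipped: the term (1 - t)*exp(-t) was incorrectly written as -(1 - t)*exp(-t)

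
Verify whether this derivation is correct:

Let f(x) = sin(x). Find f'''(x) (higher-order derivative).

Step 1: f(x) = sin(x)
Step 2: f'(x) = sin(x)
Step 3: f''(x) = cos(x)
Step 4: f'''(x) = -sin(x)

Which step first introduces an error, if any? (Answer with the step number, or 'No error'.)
Step 2

Step 2 is incorrect due to a wrong trig function.
The step shows: sin(x)
The correct value should be: cos(x)

Explanation: cos(x) was incorrectly written as sin(x): the term cos(x) was incorrectly written as sin(x)
The later steps are derived from this incorrect expression, so the error originates in Step 2.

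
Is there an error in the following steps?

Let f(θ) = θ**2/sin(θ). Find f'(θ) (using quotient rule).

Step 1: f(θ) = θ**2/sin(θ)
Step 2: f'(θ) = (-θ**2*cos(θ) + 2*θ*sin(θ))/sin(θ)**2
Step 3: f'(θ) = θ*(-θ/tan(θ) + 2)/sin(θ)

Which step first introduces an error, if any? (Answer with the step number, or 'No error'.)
No error

All steps in this derivation are correct.
The final answer f'(θ) = θ*(-θ/tan(θ) + 2)/sin(θ) is valid.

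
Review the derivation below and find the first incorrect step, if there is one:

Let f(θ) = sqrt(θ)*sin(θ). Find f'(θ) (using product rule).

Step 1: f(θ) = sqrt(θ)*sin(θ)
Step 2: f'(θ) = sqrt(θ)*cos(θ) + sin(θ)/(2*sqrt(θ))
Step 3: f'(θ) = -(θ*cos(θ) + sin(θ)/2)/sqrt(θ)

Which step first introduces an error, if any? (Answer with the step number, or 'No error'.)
Step 3

Step 3 is incorrect due to a sign flip.
The step shows: -(θ*cos(θ) + sin(θ)/2)/sqrt(θ)
The correct value should be: (θ*cos(θ) + sin(θ)/2)/sqrt(θ)

Explanation: The sign of the whole expression was flipped: the term (θ*cos(θ) + sin(θ)/2)/sqrt(θ) was incorrectly written as -(θ*cos(θ) + sin(θ)/2)/sqrt(θ)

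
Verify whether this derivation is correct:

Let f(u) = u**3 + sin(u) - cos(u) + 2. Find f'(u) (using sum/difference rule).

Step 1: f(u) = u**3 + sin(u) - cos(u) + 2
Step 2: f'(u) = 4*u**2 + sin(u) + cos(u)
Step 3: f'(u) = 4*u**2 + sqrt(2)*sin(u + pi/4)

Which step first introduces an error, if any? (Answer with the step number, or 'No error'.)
Step 2

Step 2 is incorrect due to a wrong coefficient.
The step shows: 4*u**2 + sin(u) + cos(u)
The correct value should be: 3*u**2 + sin(u) + cos(u)

Explanation: The coefficient 3 was incorrectly written as 4: the term 3*u**2 was incorrectly written as 4*u**2
The later steps are derived from this incorrect expression, so the error originates in Step 2.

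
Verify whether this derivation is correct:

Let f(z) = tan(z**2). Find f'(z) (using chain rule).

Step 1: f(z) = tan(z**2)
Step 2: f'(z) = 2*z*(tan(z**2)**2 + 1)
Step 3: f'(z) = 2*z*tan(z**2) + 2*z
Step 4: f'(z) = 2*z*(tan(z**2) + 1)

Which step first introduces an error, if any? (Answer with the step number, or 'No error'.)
Step 3

Step 3 is incorrect due to a wrong exponent.
The step shows: 2*z*tan(z**2) + 2*z
The correct value should be: 2*z*tan(z**2)**2 + 2*z

Explanation: The exponent 2 on tan(z**2) was incorrectly written as 1: the term 2*z*tan(z**2)**2 was incorrectly written as 2*z*tan(z**2)
The later steps are derived from this incorrect expression, so the error originates in Step 3.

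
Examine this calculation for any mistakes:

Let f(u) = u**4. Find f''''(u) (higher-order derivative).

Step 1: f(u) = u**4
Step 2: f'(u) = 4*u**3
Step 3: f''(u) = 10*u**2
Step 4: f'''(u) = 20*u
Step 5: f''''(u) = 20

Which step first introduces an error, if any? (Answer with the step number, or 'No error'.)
Step 3

Step 3 is incorrect due to a wrong coefficient.
The step shows: 10*u**2
The correct value should be: 12*u**2

Explanation: The coefficient 12 was incorrectly written as 10: the term 12*u**2 was incorrectly written as 10*u**2
The later steps are derived from this incorrect expression, so the error originates in Step 3.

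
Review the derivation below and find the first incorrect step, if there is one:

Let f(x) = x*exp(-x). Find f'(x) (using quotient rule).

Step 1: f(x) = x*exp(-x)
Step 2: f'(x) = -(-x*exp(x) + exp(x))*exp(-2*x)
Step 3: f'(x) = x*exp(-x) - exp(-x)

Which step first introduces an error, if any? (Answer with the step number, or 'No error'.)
Step 2

Step 2 is incorrect due to a sign flip.
The step shows: -(-x*exp(x) + exp(x))*exp(-2*x)
The correct value should be: (-x*exp(x) + exp(x))*exp(-2*x)

Explanation: The sign of the whole expression was flipped: the term (-x*exp(x) + exp(x))*exp(-2*x) was incorrectly written as -(-x*exp(x) + exp(x))*exp(-2*x)
The later steps are derived from this incorrect expression, so the error originates in Step 2.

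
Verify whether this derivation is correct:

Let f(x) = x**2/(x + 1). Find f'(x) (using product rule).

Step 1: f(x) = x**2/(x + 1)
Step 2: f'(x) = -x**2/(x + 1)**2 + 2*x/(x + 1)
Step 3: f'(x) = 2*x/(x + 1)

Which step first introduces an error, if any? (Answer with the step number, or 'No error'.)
Step 3

Step 3 is incorrect due to a dropped term.
The step shows: 2*x/(x + 1)
The correct value should be: -x**2/(x**2 + 2*x + 1) + 2*x/(x + 1)

Explanation: A term was dropped: the term -x**2/(x**2 + 2*x + 1) was incorrectly omitted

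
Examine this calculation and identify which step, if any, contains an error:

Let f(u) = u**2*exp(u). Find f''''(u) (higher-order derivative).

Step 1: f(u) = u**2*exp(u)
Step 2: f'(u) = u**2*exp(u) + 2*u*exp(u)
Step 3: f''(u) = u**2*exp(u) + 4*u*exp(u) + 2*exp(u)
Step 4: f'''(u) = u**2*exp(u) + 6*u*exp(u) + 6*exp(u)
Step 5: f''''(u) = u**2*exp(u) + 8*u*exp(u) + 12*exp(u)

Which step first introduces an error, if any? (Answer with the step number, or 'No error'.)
No error

All steps in this derivation are correct.
The final answer f''''(u) = u**2*exp(u) + 8*u*exp(u) + 12*exp(u) is valid.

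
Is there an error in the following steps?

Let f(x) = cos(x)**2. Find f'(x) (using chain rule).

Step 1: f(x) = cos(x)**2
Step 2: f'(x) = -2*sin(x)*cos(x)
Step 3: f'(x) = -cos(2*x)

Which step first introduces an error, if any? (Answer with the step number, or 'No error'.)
Step 3

Step 3 is incorrect due to a wrong trig function.
The step shows: -cos(2*x)
The correct value should be: -sin(2*x)

Explanation: sin(2*x) was incorrectly written as cos(2*x): the term -sin(2*x) was incorrectly written as -cos(2*x)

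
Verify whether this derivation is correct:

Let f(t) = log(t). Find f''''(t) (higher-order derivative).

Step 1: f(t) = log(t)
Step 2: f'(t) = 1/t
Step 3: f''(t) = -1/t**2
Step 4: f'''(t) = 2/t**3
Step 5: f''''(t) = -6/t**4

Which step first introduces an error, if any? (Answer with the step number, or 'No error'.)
No error

All steps in this derivation are correct.
The final answer f''''(t) = -6/t**4 is valid.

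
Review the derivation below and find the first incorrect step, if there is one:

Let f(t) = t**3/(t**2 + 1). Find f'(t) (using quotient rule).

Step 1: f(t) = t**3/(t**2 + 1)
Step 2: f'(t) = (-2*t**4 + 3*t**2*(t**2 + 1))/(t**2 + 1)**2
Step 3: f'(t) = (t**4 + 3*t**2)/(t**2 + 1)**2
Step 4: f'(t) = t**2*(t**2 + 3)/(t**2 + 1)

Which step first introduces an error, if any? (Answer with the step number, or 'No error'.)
Step 4

Step 4 is incorrect due to a wrong exponent.
The step shows: t**2*(t**2 + 3)/(t**2 + 1)
The correct value should be: t**2*(t**2 + 3)/(t**2 + 1)**2

Explanation: The exponent -2 on t**2 + 1 was incorrectly written as -1: the term t**2*(t**2 + 3)/(t**2 + 1)**2 was incorrectly written as t**2*(t**2 + 3)/(t**2 + 1)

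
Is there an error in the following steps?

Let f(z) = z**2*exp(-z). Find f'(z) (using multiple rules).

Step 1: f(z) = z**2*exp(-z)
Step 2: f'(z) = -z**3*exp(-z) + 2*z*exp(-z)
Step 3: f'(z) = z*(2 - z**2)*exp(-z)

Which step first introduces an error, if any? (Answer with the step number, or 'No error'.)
Step 2

Step 2 is incorrect due to a wrong exponent.
The step shows: -z**3*exp(-z) + 2*z*exp(-z)
The correct value should be: -z**2*exp(-z) + 2*z*exp(-z)

Explanation: The exponent 2 on z was incorrectly written as 3: the term -z**2*exp(-z) was incorrectly written as -z**3*exp(-z)
The later steps are derived from this incorrect expression, so the error originates in Step 2.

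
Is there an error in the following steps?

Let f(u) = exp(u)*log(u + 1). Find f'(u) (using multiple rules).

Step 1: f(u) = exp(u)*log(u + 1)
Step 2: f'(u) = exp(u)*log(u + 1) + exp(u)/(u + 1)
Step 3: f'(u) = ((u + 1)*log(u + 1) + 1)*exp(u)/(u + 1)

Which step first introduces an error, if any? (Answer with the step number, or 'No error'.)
No error

All steps in this derivation are correct.
The final answer f'(u) = ((u + 1)*log(u + 1) + 1)*exp(u)/(u + 1) is valid.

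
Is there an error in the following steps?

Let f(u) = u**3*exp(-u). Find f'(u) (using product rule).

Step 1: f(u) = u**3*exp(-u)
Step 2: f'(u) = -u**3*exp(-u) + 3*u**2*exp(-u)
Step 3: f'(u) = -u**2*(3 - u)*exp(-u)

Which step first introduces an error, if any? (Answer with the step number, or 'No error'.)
Step 3

Step 3 is incorrect due to a sign flip.
The step shows: -u**2*(3 - u)*exp(-u)
The correct value should be: u**2*(3 - u)*exp(-u)

Explanation: The sign of the whole expression was flipped: the term u**2*(3 - u)*exp(-u) was incorrectly written as -u**2*(3 - u)*exp(-u)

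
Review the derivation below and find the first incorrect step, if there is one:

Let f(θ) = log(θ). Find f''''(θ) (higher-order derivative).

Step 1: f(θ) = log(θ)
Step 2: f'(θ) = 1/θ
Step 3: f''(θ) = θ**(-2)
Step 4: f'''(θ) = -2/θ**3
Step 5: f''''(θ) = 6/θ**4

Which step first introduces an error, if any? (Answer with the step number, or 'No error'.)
Step 3

Step 3 is incorrect due to a sign flip.
The step shows: θ**(-2)
The correct value should be: -1/θ**2

Explanation: The sign of the whole expression was flipped: the term -1/θ**2 was incorrectly written as θ**(-2)
The later steps are derived from this incorrect expression, so the error originates in Step 3.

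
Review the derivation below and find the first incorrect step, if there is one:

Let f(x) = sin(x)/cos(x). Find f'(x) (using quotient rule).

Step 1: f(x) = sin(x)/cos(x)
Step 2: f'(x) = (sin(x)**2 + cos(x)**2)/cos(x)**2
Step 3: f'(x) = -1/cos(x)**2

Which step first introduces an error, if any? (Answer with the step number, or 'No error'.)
Step 3

Step 3 is incorrect due to a sign flip.
The step shows: -1/cos(x)**2
The correct value should be: cos(x)**(-2)

Explanation: The sign of the whole expression was flipped: the term cos(x)**(-2) was incorrectly written as -1/cos(x)**2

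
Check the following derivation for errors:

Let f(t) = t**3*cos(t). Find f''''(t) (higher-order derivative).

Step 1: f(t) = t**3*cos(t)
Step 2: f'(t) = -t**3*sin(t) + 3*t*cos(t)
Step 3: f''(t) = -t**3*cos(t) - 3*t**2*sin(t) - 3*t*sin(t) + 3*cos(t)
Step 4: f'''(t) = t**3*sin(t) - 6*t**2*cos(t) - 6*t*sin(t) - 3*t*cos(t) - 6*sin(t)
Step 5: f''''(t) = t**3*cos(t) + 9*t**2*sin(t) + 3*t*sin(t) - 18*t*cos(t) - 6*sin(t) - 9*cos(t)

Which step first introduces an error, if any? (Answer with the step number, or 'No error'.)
Step 2

Step 2 is incorrect due to a wrong exponent.
The step shows: -t**3*sin(t) + 3*t*cos(t)
The correct value should be: -t**3*sin(t) + 3*t**2*cos(t)

Explanation: The exponent 2 on t was incorrectly written as 1: the term 3*t**2*cos(t) was incorrectly written as 3*t*cos(t)
The later steps are derived from this incorrect expression, so the error originates in Step 2.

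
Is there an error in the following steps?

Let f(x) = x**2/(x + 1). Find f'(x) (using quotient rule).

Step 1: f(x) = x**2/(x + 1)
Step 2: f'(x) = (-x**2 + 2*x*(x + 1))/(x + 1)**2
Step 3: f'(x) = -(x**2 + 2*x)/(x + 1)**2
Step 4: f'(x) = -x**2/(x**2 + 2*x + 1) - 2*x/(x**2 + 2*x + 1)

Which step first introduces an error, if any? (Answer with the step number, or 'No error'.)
Step 3

Step 3 is incorrect due to a sign flip.
The step shows: -(x**2 + 2*x)/(x + 1)**2
The correct value should be: (x**2 + 2*x)/(x + 1)**2

Explanation: The sign of the whole expression was flipped: the term (x**2 + 2*x)/(x + 1)**2 was incorrectly written as -(x**2 + 2*x)/(x + 1)**2
The later steps are derived from this incorrect expression, so the error originates in Step 3.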